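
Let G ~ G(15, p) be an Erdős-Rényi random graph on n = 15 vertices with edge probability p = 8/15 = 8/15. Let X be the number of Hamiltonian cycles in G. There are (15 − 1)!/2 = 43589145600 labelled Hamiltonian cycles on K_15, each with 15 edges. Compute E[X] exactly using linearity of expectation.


K_15 has (15 − 1)!/2 = 43589145600 labelled Hamiltonian cycles.
For each such Hamiltonian cycle H, let X_H = 1 if all 15 edges of H are present in G. Then P[X_H = 1] = p^{15} = (8/15)^{15} = 35184372088832/437893890380859375.
Summing the indicators: E[X] = Σ_H E[X_H] = 43589145600 · p^{15} = 43589145600 · 35184372088832/437893890380859375 = 252453780711880523776/72081298828125.
Numerically: E[X] ≈ 3.502e+06.

E[X] = 43589145600 · (8/15)^{15} = 252453780711880523776/72081298828125 ≈ 3.502e+06.


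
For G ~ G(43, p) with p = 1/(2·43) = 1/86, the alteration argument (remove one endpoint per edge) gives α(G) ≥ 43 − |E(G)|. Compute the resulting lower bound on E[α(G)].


E[|E(G)|] = C(43, 2)·p = 903 · (1/86) = 21/2.
E[α(G)] ≥ n − E[|E(G)|] = 43 − 21/2 = 65/2.
Numerically: ≈ 32.500000.
(This is only a lower bound; the true E[α(G)] may be larger.)

E[α(G)] ≥ 65/2 ≈ 32.500000.


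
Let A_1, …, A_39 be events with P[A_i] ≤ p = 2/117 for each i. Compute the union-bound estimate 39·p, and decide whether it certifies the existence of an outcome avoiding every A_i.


Union bound: P[∪_{i=1}^{39} A_i] ≤ Σ_i P[A_i] ≤ 39·p = 39·(2/117) = 2/3.
Numerically: 2/3 ≈ 0.667.
Is 2/3 < 1? YES.
Since P[∪ A_i] ≤ 2/3 < 1, the complement has P[∩ A_i^c] ≥ 1 − 2/3 = 1/3 > 0, so some outcome avoids every A_i.

39·p = 2/3 ≈ 0.667; existence CERTIFIED by the union bound.


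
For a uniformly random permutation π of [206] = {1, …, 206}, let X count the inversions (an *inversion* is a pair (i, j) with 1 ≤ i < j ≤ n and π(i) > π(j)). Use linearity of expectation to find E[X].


Write X = Σ X_I over the C(206, 2) = 21115 pairs i < j, with X_I the indicator of one inversion.
There are 21115 indicators.
For each fixed pair i < j, the values π(i) and π(j) are two distinct elements of {1, …, 206} in uniformly random order; by symmetry P[π(i) > π(j)] = 1/2.
By linearity: E[X] = 21115 · (1/2) = C(206, 2) · (1/2) = 21115/2 = 21115/2 ≈ 10557.50000.

E[X] = 21115/2 = 10557.50000.


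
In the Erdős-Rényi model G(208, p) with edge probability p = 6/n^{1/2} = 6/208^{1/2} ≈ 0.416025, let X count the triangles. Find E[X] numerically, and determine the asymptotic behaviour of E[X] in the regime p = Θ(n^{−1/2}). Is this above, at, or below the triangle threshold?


Number of potential triangles: C(208, 3) = 1478256.
Each occurs with probability p³ ≈ (0.416025)³ ≈ 7.20043524e-02.
By linearity: E[X] = C(208, 3)·p³ ≈ 1478256 · 7.20043524e-02 ≈ 106440.865953.
Since α = 1/2 < 1, p = c/n^{1/2} ≫ 1/n is above the triangle threshold p ~ 1/n. Asymptotically E[X] ~ (c³/6)·n^{3(1−α)} = (6³/6)·n^{1.5} → ∞; triangles are abundant w.h.p.

E[X] ≈ 106440.865953; in regime p = Θ(1/n^{1/2}) E[X] diverges (above the triangle threshold p ~ 1/n).


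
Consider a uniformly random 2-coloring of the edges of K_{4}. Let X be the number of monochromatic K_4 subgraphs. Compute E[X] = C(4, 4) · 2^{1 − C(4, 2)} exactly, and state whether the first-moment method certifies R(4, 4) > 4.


E[X] = C(4, 4) · 2^{1 − 6} = 1 · 2^{−5} = 1/32.
As a reduced fraction: E[X] = 1/32 ≈ 0.0312.
Is E[X] < 1? YES.
Since E[X] < 1, there exists a 2-coloring of K_{4} with no monochromatic K_4; hence R(4, 4) > 4.

E[X] = 1/32 ≈ 0.0312; E[X] < 1, so R(4, 4) > 4.


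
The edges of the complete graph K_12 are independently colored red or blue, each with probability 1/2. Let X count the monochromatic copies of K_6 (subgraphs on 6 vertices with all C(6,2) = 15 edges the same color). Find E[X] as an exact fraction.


Let X = Σ_S X_S over the C(12, 6) = 924 subsets S of size 6, where X_S = 1 if the K_6 on S is monochromatic.
For a fixed S, the K_6 on S has C(6, 2) = 15 edges. P[all 15 edges red] = (1/2)^15, and likewise for blue, so P[monochromatic] = 2·(1/2)^15 = 2^{1 − 15} = 1/16384.
Summing: E[X] = C(12, 6) · 2^{1 − 15} = 924 · 1/16384 = 231/4096.
Numerically: E[X] ≈ 0.056396.

E[X] = C(12,6)·2^(1−C(6,2)) = 231/4096 ≈ 0.056396.


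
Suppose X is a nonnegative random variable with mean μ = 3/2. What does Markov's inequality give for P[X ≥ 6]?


μ = E[X] = 3/2, a = 6.
Markov: P[X ≥ 6] ≤ μ/a = (3/2)/6 = 1/4.
Numerically: ≈ 0.250000.
(Since a = 6 > μ = 1.500000, the bound 1/4 is < 1 and informative.)

P[X ≥ 6] ≤ 1/4 ≈ 0.250000.


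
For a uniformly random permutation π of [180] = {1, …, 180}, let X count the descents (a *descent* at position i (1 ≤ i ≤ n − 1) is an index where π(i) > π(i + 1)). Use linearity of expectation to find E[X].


Write X = Σ X_I over i = 1, …, 179, with X_I the indicator of one descent.
There are 179 indicators.
For each fixed i, the pair (π(i), π(i+1)) is a uniformly random ordered pair of distinct values from {1, …, 180}; by symmetry P[π(i) > π(i+1)] = 1/2.
By linearity: E[X] = 179 · (1/2) = (180 − 1) · (1/2) = 179/2 ≈ 89.500000.

E[X] = 179/2 = 89.500000.


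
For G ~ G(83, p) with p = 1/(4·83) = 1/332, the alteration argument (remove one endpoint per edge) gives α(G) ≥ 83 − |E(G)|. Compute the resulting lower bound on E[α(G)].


E[|E(G)|] = C(83, 2)·p = 3403 · (1/332) = 41/4.
E[α(G)] ≥ n − E[|E(G)|] = 83 − 41/4 = 291/4.
Numerically: ≈ 72.750.
(This is only a lower bound; the true E[α(G)] may be larger.)

E[α(G)] ≥ 291/4 ≈ 72.750.


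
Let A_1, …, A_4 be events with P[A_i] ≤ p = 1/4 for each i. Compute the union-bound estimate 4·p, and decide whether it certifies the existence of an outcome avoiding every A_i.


Union bound: P[∪_{i=1}^{4} A_i] ≤ Σ_i P[A_i] ≤ 4·p = 4·(1/4) = 1.
Numerically: 1 ≈ 1.0000.
Is 1 < 1? NO.
Since the bound 1 is ≥ 1, the union bound is uninformative here; it does NOT by itself certify existence.

4·p = 1 ≈ 1.0000; existence NOT certified by the union bound.


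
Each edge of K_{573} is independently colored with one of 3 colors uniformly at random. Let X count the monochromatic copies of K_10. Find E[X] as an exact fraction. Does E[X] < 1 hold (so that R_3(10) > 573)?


E[X] = C(573, 10) · 3^{1 − 45} = 971597135635805762226 · 3^{−44} = 971597135635805762226/984770902183611232881.
As a reduced fraction: E[X] = 35985079097622435638/36472996377170786403 ≈ 0.987.
Is E[X] < 1? YES.
Since E[X] < 1, there exists a 3-coloring of K_{573} with no monochromatic K_10; hence R_3(10) > 573.

E[X] = 35985079097622435638/36472996377170786403 ≈ 0.987; E[X] < 1, so R_3(10) > 573.


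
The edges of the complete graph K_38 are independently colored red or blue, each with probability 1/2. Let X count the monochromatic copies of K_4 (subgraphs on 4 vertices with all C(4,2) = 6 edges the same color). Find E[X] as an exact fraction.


Let X = Σ_S X_S over the C(38, 4) = 73815 subsets S of size 4, where X_S = 1 if the K_4 on S is monochromatic.
For a fixed S, the K_4 on S has C(4, 2) = 6 edges. P[all 6 edges red] = (1/2)^6, and likewise for blue, so P[monochromatic] = 2·(1/2)^6 = 2^{1 − 6} = 1/32.
Summing: E[X] = C(38, 4) · 2^{1 − 6} = 73815 · 1/32 = 73815/32.
Numerically: E[X] ≈ 2306.7188.

E[X] = C(38,4)·2^(1−C(4,2)) = 73815/32 ≈ 2306.7188.


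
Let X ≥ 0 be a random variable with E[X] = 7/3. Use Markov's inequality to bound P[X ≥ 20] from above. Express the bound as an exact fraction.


μ = E[X] = 7/3, a = 20.
Markov: P[X ≥ 20] ≤ μ/a = (7/3)/20 = 7/60.
Numerically: ≈ 0.11667.
(Since a = 20 > μ = 2.33333, the bound 7/60 is < 1 and informative.)

P[X ≥ 20] ≤ 7/60 ≈ 0.11667.


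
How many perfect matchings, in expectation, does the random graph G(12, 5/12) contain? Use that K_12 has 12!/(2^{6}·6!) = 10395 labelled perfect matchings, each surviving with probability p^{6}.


K_12 has 12!/(2^{6}·6!) = 10395 labelled perfect matchings.
For each such perfect matching H, let X_H = 1 if all 6 edges of H are present in G. Then P[X_H = 1] = p^{6} = (5/12)^{6} = 15625/2985984.
By linearity of expectation: E[X] = Σ_H E[X_H] = 10395 · p^{6} = 10395 · 15625/2985984 = 6015625/110592.
Numerically: E[X] ≈ 54.3948.

E[X] = 10395 · (5/12)^{6} = 6015625/110592 ≈ 54.3948.


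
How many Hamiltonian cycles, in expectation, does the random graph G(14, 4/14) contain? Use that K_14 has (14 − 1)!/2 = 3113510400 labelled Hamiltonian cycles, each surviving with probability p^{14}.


K_14 has (14 − 1)!/2 = 3113510400 labelled Hamiltonian cycles.
For each such Hamiltonian cycle H, let X_H = 1 if all 14 edges of H are present in G. Then P[X_H = 1] = p^{14} = (2/7)^{14} = 16384/678223072849.
By linearity of expectation: E[X] = Σ_H E[X_H] = 3113510400 · p^{14} = 3113510400 · 16384/678223072849 = 7287393484800/96889010407.
Numerically: E[X] ≈ 75.2138.

E[X] = 3113510400 · (2/7)^{14} = 7287393484800/96889010407 ≈ 75.2138.


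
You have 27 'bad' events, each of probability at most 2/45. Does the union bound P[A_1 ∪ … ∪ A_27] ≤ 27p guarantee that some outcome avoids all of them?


Union bound: P[∪_{i=1}^{27} A_i] ≤ Σ_i P[A_i] ≤ 27·p = 27·(2/45) = 6/5.
Numerically: 6/5 ≈ 1.2000.
Is 6/5 < 1? NO.
Since the bound 6/5 is ≥ 1, the union bound is uninformative here; it does NOT by itself certify existence.

27·p = 6/5 ≈ 1.2000; existence NOT certified by the union bound.


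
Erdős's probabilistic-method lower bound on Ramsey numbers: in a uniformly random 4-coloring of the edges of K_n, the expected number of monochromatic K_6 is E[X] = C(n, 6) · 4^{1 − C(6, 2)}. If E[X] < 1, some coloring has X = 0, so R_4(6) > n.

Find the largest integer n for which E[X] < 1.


We need C(n, 6) · 4^{1 − 15} < 1, i.e. C(n, 6) < 4^{15 − 1} = 268435456.
Check values of n near the boundary:
  n = 77: C(77, 6) = 237093780; 237093780 < 268435456? YES
  n = 78: C(78, 6) = 256851595; 256851595 < 268435456? YES
  n = 79: C(79, 6) = 277962685; 277962685 < 268435456? NO
The largest n with C(n, 6) < 268435456 is n = 78 (where E[X] = 256851595/268435456 ≈ 0.956847). Hence R_4(6) > 78, i.e. R_4(6) ≥ 79.

Largest n = 78; hence R_4(6) > 78.


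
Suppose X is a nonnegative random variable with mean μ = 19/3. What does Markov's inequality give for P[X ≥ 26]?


μ = E[X] = 19/3, a = 26.
Markov: P[X ≥ 26] ≤ μ/a = (19/3)/26 = 19/78.
Numerically: ≈ 0.243590.
(Since a = 26 > μ = 6.333333, the bound 19/78 is < 1 and informative.)

P[X ≥ 26] ≤ 19/78 ≈ 0.243590.


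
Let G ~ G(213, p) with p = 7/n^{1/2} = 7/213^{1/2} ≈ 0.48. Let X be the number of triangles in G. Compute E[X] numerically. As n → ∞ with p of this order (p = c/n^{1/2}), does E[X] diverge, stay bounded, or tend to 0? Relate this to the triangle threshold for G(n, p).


Number of potential triangles: C(213, 3) = 1587986.
Each occurs with probability p³ ≈ (0.48)³ ≈ 1.10338e-01.
By linearity: E[X] = C(213, 3)·p³ ≈ 1587986 · 1.10338e-01 ≈ 175215.041.
Since α = 1/2 < 1, p = c/n^{1/2} ≫ 1/n is above the triangle threshold p ~ 1/n. Asymptotically E[X] ~ (c³/6)·n^{3(1−α)} = (7³/6)·n^{1.5} → ∞; triangles are abundant w.h.p.

E[X] ≈ 175215.041; in regime p = Θ(1/n^{1/2}) E[X] diverges (above the triangle threshold p ~ 1/n).


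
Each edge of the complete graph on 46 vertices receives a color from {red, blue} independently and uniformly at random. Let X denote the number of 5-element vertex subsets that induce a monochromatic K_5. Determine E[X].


Let X = Σ_S X_S over the C(46, 5) = 1370754 subsets S of size 5, where X_S = 1 if the K_5 on S is monochromatic.
For a fixed S, the K_5 on S has C(5, 2) = 10 edges. P[all 10 edges red] = (1/2)^10, and likewise for blue, so P[monochromatic] = 2·(1/2)^10 = 2^{1 − 10} = 1/512.
By linearity of expectation: E[X] = C(46, 5) · 2^{1 − 10} = 1370754 · 1/512 = 685377/256.
Numerically: E[X] ≈ 2677.253906.

E[X] = C(46,5)·2^(1−C(5,2)) = 685377/256 ≈ 2677.253906.


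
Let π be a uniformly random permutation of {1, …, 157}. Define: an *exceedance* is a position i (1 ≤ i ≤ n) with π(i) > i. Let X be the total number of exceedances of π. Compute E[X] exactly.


Write X = Σ_{i=1}^{157} X_i, where X_i = 1_{π(i) > i}.
For each fixed i, π(i) is uniform over {1, …, 157} (marginal of a uniform permutation), so P[π(i) > i] = (n − i)/n. Summing: Σ_{i=1}^{157} (n − i)/n = (0 + 1 + … + 156)/157 = 157(157 − 1)/(2·157) = (157 − 1)/2.
Hence E[X] = Σ_{i=1}^{157} (157 − i)/157 = 78 ≈ 78.00000.

E[X] = 78 = 78.00000.


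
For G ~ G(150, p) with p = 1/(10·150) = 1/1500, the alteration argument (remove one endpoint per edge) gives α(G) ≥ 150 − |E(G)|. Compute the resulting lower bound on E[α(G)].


E[|E(G)|] = C(150, 2)·p = 11175 · (1/1500) = 149/20.
E[α(G)] ≥ n − E[|E(G)|] = 150 − 149/20 = 2851/20.
Numerically: ≈ 142.550000.
(This is only a lower bound; the true E[α(G)] may be larger.)

E[α(G)] ≥ 2851/20 ≈ 142.550000.


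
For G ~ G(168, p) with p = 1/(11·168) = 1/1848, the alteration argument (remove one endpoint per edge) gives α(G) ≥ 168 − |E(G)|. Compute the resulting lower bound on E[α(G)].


E[|E(G)|] = C(168, 2)·p = 14028 · (1/1848) = 167/22.
E[α(G)] ≥ n − E[|E(G)|] = 168 − 167/22 = 3529/22.
Numerically: ≈ 160.40909.
(This is only a lower bound; the true E[α(G)] may be larger.)

E[α(G)] ≥ 3529/22 ≈ 160.40909.


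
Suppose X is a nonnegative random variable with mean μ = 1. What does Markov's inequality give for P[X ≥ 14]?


μ = E[X] = 1, a = 14.
Markov: P[X ≥ 14] ≤ μ/a = (1)/14 = 1/14.
Numerically: ≈ 0.07143.
(Since a = 14 > μ = 1.00000, the bound 1/14 is < 1 and informative.)

P[X ≥ 14] ≤ 1/14 ≈ 0.07143.


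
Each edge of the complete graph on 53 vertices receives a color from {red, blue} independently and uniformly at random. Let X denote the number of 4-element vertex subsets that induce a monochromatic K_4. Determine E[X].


Let X = Σ_S X_S over the C(53, 4) = 292825 subsets S of size 4, where X_S = 1 if the K_4 on S is monochromatic.
For a fixed S, the K_4 on S has C(4, 2) = 6 edges. P[all 6 edges red] = (1/2)^6, and likewise for blue, so P[monochromatic] = 2·(1/2)^6 = 2^{1 − 6} = 1/32.
By linearity of expectation: E[X] = C(53, 4) · 2^{1 − 6} = 292825 · 1/32 = 292825/32.
Numerically: E[X] ≈ 9150.781.

E[X] = C(53,4)·2^(1−C(4,2)) = 292825/32 ≈ 9150.781.


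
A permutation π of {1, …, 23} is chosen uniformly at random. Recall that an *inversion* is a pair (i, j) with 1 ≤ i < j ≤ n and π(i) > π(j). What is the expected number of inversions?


Write X = Σ X_I over the C(23, 2) = 253 pairs i < j, with X_I the indicator of one inversion.
There are 253 indicators.
For each fixed pair i < j, the values π(i) and π(j) are two distinct elements of {1, …, 23} in uniformly random order; by symmetry P[π(i) > π(j)] = 1/2.
By linearity: E[X] = 253 · (1/2) = C(23, 2) · (1/2) = 253/2 = 253/2 ≈ 126.500.

E[X] = 253/2 = 126.500.


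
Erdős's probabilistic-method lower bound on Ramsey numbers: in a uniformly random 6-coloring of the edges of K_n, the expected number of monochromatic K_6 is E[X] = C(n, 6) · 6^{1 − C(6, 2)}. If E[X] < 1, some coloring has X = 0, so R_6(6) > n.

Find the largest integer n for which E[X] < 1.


We need C(n, 6) · 6^{1 − 15} < 1, i.e. C(n, 6) < 6^{15 − 1} = 78364164096.
Check values of n near the boundary:
  n = 195: C(195, 6) = 70656049360; 70656049360 < 78364164096? YES
  n = 196: C(196, 6) = 72887293024; 72887293024 < 78364164096? YES
  n = 197: C(197, 6) = 75176946208; 75176946208 < 78364164096? YES
  n = 198: C(198, 6) = 77526225777; 77526225777 < 78364164096? YES
  n = 199: C(199, 6) = 79936367511; 79936367511 < 78364164096? NO
The largest n with C(n, 6) < 78364164096 is n = 198 (where E[X] = 25842075259/26121388032 ≈ 0.9893071). Hence R_6(6) > 198, i.e. R_6(6) ≥ 199.

Largest n = 198; hence R_6(6) > 198.


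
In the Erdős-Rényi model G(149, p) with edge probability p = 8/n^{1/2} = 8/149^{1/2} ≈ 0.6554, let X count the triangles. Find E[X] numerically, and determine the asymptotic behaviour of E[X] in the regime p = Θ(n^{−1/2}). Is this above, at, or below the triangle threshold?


Number of potential triangles: C(149, 3) = 540274.
Each occurs with probability p³ ≈ (0.6554)³ ≈ 2.815079e-01.
By linearity: E[X] = C(149, 3)·p³ ≈ 540274 · 2.815079e-01 ≈ 152091.3891.
Since α = 1/2 < 1, p = c/n^{1/2} ≫ 1/n is above the triangle threshold p ~ 1/n. Asymptotically E[X] ~ (c³/6)·n^{3(1−α)} = (8³/6)·n^{1.5} → ∞; triangles are abundant w.h.p.

E[X] ≈ 152091.3891; in regime p = Θ(1/n^{1/2}) E[X] diverges (above the triangle threshold p ~ 1/n).


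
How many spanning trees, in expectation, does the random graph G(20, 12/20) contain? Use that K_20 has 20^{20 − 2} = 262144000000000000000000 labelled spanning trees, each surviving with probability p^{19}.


K_20 has 20^{20 − 2} = 262144000000000000000000 labelled spanning trees.
For each such spanning tree H, let X_H = 1 if all 19 edges of H are present in G. Then P[X_H = 1] = p^{19} = (3/5)^{19} = 1162261467/19073486328125.
By linearity: E[X] = Σ_H E[X_H] = 262144000000000000000000 · p^{19} = 262144000000000000000000 · 1162261467/19073486328125 = 79869999842655731712/5.
Numerically: E[X] ≈ 1.6e+19.

E[X] = 262144000000000000000000 · (3/5)^{19} = 79869999842655731712/5 ≈ 1.6e+19.


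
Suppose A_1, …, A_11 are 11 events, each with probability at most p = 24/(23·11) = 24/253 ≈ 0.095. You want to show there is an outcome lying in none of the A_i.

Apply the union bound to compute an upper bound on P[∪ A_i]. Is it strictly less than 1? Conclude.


Union bound: P[∪_{i=1}^{11} A_i] ≤ Σ_i P[A_i] ≤ 11·p = 11·(24/253) = 24/23.
Numerically: 24/23 ≈ 1.043.
Is 24/23 < 1? NO.
Since the bound 24/23 is ≥ 1, the union bound is uninformative here; it does NOT by itself certify existence.

11·p = 24/23 ≈ 1.043; existence NOT certified by the union bound.


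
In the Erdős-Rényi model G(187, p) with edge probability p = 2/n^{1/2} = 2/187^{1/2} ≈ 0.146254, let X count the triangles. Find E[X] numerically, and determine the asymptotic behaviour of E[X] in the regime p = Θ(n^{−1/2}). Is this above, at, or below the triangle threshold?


Number of potential triangles: C(187, 3) = 1072445.
Each occurs with probability p³ ≈ (0.146254)³ ≈ 3.12843818e-03.
By linearity: E[X] = C(187, 3)·p³ ≈ 1072445 · 3.12843818e-03 ≈ 3355.077882.
Since α = 1/2 < 1, p = c/n^{1/2} ≫ 1/n is above the triangle threshold p ~ 1/n. Asymptotically E[X] ~ (c³/6)·n^{3(1−α)} = (2³/6)·n^{1.5} → ∞; triangles are abundant w.h.p.

E[X] ≈ 3355.077882; in regime p = Θ(1/n^{1/2}) E[X] diverges (above the triangle threshold p ~ 1/n).


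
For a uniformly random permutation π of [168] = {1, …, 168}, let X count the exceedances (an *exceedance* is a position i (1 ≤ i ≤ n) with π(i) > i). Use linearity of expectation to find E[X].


Write X = Σ_{i=1}^{168} X_i, where X_i = 1_{π(i) > i}.
For each fixed i, π(i) is uniform over {1, …, 168} (marginal of a uniform permutation), so P[π(i) > i] = (n − i)/n. Summing: Σ_{i=1}^{168} (n − i)/n = (0 + 1 + … + 167)/168 = 168(168 − 1)/(2·168) = (168 − 1)/2.
Hence E[X] = Σ_{i=1}^{168} (168 − i)/168 = 167/2 ≈ 83.50000.

E[X] = 167/2 = 83.50000.


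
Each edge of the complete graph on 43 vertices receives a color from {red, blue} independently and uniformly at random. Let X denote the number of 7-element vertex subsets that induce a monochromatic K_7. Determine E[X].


Let X = Σ_S X_S over the C(43, 7) = 32224114 subsets S of size 7, where X_S = 1 if the K_7 on S is monochromatic.
For a fixed S, the K_7 on S has C(7, 2) = 21 edges. P[all 21 edges red] = (1/2)^21, and likewise for blue, so P[monochromatic] = 2·(1/2)^21 = 2^{1 − 21} = 1/1048576.
By linearity: E[X] = C(43, 7) · 2^{1 − 21} = 32224114 · 1/1048576 = 16112057/524288.
Numerically: E[X] ≈ 30.7313.

E[X] = C(43,7)·2^(1−C(7,2)) = 16112057/524288 ≈ 30.7313.


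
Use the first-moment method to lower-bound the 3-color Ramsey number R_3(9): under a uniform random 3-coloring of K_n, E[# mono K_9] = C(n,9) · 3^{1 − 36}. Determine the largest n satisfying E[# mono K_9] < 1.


We need C(n, 9) · 3^{1 − 36} < 1, i.e. C(n, 9) < 3^{36 − 1} = 50031545098999707.
Check values of n near the boundary:
  n = 298: C(298, 9) = 45207677551849890; 45207677551849890 < 50031545098999707? YES
  n = 299: C(299, 9) = 46610674441390059; 46610674441390059 < 50031545098999707? YES
  n = 300: C(300, 9) = 48052241692154700; 48052241692154700 < 50031545098999707? YES
  n = 301: C(301, 9) = 49533303936090975; 49533303936090975 < 50031545098999707? YES
  n = 302: C(302, 9) = 51054804739588650; 51054804739588650 < 50031545098999707? NO
The largest n with C(n, 9) < 50031545098999707 is n = 301 (where E[X] = 16511101312030325/16677181699666569 ≈ 0.990). Hence R_3(9) > 301, i.e. R_3(9) ≥ 302.

Largest n = 301; hence R_3(9) > 301.


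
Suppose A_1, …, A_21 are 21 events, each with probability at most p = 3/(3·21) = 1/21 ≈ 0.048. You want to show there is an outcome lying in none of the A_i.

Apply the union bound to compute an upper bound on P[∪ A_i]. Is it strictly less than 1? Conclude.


Union bound: P[∪_{i=1}^{21} A_i] ≤ Σ_i P[A_i] ≤ 21·p = 21·(1/21) = 1.
Numerically: 1 ≈ 1.000.
Is 1 < 1? NO.
Since the bound 1 is ≥ 1, the union bound is uninformative here; it does NOT by itself certify existence.

21·p = 1 ≈ 1.000; existence NOT certified by the union bound.


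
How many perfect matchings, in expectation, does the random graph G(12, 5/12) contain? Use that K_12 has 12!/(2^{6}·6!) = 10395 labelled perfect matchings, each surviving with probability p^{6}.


K_12 has 12!/(2^{6}·6!) = 10395 labelled perfect matchings.
For each such perfect matching H, let X_H = 1 if all 6 edges of H are present in G. Then P[X_H = 1] = p^{6} = (5/12)^{6} = 15625/2985984.
Summing the indicators: E[X] = Σ_H E[X_H] = 10395 · p^{6} = 10395 · 15625/2985984 = 6015625/110592.
Numerically: E[X] ≈ 54.39.

E[X] = 10395 · (5/12)^{6} = 6015625/110592 ≈ 54.39.


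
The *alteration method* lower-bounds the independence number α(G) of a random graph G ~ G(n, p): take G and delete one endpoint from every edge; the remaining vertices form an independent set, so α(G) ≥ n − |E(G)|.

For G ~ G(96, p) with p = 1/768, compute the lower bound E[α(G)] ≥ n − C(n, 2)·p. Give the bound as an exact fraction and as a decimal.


E[|E(G)|] = C(96, 2)·p = 4560 · (1/768) = 95/16.
E[α(G)] ≥ n − E[|E(G)|] = 96 − 95/16 = 1441/16.
Numerically: ≈ 90.06250.
(This is only a lower bound; the true E[α(G)] may be larger.)

E[α(G)] ≥ 1441/16 ≈ 90.06250.


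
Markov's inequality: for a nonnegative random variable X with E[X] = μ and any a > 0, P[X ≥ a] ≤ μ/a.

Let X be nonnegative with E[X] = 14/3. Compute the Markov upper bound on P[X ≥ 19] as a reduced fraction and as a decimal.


μ = E[X] = 14/3, a = 19.
Markov: P[X ≥ 19] ≤ μ/a = (14/3)/19 = 14/57.
Numerically: ≈ 0.24561.
(Since a = 19 > μ = 4.66667, the bound 14/57 is < 1 and informative.)

P[X ≥ 19] ≤ 14/57 ≈ 0.24561.


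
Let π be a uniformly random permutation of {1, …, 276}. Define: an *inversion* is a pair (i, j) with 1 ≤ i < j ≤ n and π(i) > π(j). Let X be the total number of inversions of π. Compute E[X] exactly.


Write X = Σ X_I over the C(276, 2) = 37950 pairs i < j, with X_I the indicator of one inversion.
There are 37950 indicators.
For each fixed pair i < j, the values π(i) and π(j) are two distinct elements of {1, …, 276} in uniformly random order; by symmetry P[π(i) > π(j)] = 1/2.
By linearity: E[X] = 37950 · (1/2) = C(276, 2) · (1/2) = 37950/2 = 18975 ≈ 18975.0000.

E[X] = 18975 = 18975.0000.


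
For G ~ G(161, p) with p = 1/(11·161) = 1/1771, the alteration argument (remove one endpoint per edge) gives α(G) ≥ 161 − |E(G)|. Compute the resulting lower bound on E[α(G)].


E[|E(G)|] = C(161, 2)·p = 12880 · (1/1771) = 80/11.
E[α(G)] ≥ n − E[|E(G)|] = 161 − 80/11 = 1691/11.
Numerically: ≈ 153.727273.
(This is only a lower bound; the true E[α(G)] may be larger.)

E[α(G)] ≥ 1691/11 ≈ 153.727273.


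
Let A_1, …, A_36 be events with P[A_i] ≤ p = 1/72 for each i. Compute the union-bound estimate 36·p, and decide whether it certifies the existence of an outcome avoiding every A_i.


Union bound: P[∪_{i=1}^{36} A_i] ≤ Σ_i P[A_i] ≤ 36·p = 36·(1/72) = 1/2.
Numerically: 1/2 ≈ 0.50000.
Is 1/2 < 1? YES.
Since P[∪ A_i] ≤ 1/2 < 1, the complement has P[∩ A_i^c] ≥ 1 − 1/2 = 1/2 > 0, so some outcome avoids every A_i.

36·p = 1/2 ≈ 0.50000; existence CERTIFIED by the union bound.


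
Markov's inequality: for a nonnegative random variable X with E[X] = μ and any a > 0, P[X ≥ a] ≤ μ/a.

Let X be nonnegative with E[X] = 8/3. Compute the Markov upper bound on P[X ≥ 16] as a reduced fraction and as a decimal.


μ = E[X] = 8/3, a = 16.
Markov: P[X ≥ 16] ≤ μ/a = (8/3)/16 = 1/6.
Numerically: ≈ 0.166667.
(Since a = 16 > μ = 2.666667, the bound 1/6 is < 1 and informative.)

P[X ≥ 16] ≤ 1/6 ≈ 0.166667.


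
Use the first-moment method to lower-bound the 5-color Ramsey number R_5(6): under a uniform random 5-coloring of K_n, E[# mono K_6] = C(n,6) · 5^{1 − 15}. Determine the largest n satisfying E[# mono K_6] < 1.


We need C(n, 6) · 5^{1 − 15} < 1, i.e. C(n, 6) < 5^{15 − 1} = 6103515625.
Check values of n near the boundary:
  n = 128: C(128, 6) = 5423611200; 5423611200 < 6103515625? YES
  n = 129: C(129, 6) = 5688177600; 5688177600 < 6103515625? YES
  n = 130: C(130, 6) = 5963412000; 5963412000 < 6103515625? YES
  n = 131: C(131, 6) = 6249655776; 6249655776 < 6103515625? NO
  n = 132: C(132, 6) = 6547258432; 6547258432 < 6103515625? NO
  n = 133: C(133, 6) = 6856577728; 6856577728 < 6103515625? NO
The largest n with C(n, 6) < 6103515625 is n = 130 (where E[X] = 47707296/48828125 ≈ 0.9770454). Hence R_5(6) > 130, i.e. R_5(6) ≥ 131.

Largest n = 130; hence R_5(6) > 130.


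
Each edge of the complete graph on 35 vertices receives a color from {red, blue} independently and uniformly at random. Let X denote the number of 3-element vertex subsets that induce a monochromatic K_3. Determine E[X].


Let X = Σ_S X_S over the C(35, 3) = 6545 subsets S of size 3, where X_S = 1 if the K_3 on S is monochromatic.
For a fixed S, the K_3 on S has C(3, 2) = 3 edges. P[all 3 edges red] = (1/2)^3, and likewise for blue, so P[monochromatic] = 2·(1/2)^3 = 2^{1 − 3} = 1/4.
Summing: E[X] = C(35, 3) · 2^{1 − 3} = 6545 · 1/4 = 6545/4.
Numerically: E[X] ≈ 1636.2500.

E[X] = C(35,3)·2^(1−C(3,2)) = 6545/4 ≈ 1636.2500.


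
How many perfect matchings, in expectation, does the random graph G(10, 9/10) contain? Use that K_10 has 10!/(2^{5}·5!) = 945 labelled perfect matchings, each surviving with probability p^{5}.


K_10 has 10!/(2^{5}·5!) = 945 labelled perfect matchings.
For each such perfect matching H, let X_H = 1 if all 5 edges of H are present in G. Then P[X_H = 1] = p^{5} = (9/10)^{5} = 59049/100000.
Summing the indicators: E[X] = Σ_H E[X_H] = 945 · p^{5} = 945 · 59049/100000 = 11160261/20000.
Numerically: E[X] ≈ 558.013.

E[X] = 945 · (9/10)^{5} = 11160261/20000 ≈ 558.013.


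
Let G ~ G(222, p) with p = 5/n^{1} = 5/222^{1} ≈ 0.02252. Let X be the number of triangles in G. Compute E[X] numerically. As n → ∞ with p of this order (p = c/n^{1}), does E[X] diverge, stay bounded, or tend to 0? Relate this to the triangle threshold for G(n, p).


Number of potential triangles: C(222, 3) = 1798940.
Each occurs with probability p³ ≈ (0.02252)³ ≈ 1.142487e-05.
By linearity: E[X] = C(222, 3)·p³ ≈ 1798940 · 1.142487e-05 ≈ 20.5526.
Here α = 1, so p = 5/n is exactly at the triangle threshold p ~ 1/n. Asymptotically E[X] → c³/6 = 5³/6 = 125/6 ≈ 20.8333, a bounded constant. In this regime the triangle count is asymptotically Poisson(c³/6).

E[X] ≈ 20.5526; in regime p = Θ(1/n^{1}) E[X] stays bounded (at the triangle threshold p ~ 1/n).


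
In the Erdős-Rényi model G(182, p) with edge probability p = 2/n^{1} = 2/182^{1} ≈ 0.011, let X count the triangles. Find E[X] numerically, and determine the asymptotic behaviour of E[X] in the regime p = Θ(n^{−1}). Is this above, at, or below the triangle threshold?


Number of potential triangles: C(182, 3) = 988260.
Each occurs with probability p³ ≈ (0.011)³ ≈ 1.32701e-06.
By linearity: E[X] = C(182, 3)·p³ ≈ 988260 · 1.32701e-06 ≈ 1.311.
Here α = 1, so p = 2/n is exactly at the triangle threshold p ~ 1/n. Asymptotically E[X] → c³/6 = 2³/6 = 4/3 ≈ 1.333, a bounded constant. In this regime the triangle count is asymptotically Poisson(c³/6).

E[X] ≈ 1.311; in regime p = Θ(1/n^{1}) E[X] stays bounded (at the triangle threshold p ~ 1/n).


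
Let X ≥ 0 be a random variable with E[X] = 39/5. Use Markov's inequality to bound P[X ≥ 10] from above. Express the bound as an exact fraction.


μ = E[X] = 39/5, a = 10.
Markov: P[X ≥ 10] ≤ μ/a = (39/5)/10 = 39/50.
Numerically: ≈ 0.780.
(Since a = 10 > μ = 7.800, the bound 39/50 is < 1 and informative.)

P[X ≥ 10] ≤ 39/50 ≈ 0.780.


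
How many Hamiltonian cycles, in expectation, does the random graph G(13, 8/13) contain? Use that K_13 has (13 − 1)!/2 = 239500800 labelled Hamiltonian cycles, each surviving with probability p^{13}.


K_13 has (13 − 1)!/2 = 239500800 labelled Hamiltonian cycles.
For each such Hamiltonian cycle H, let X_H = 1 if all 13 edges of H are present in G. Then P[X_H = 1] = p^{13} = (8/13)^{13} = 549755813888/302875106592253.
By linearity: E[X] = Σ_H E[X_H] = 239500800 · p^{13} = 239500800 · 549755813888/302875106592253 = 131666957230827110400/302875106592253.
Numerically: E[X] ≈ 434724.

E[X] = 239500800 · (8/13)^{13} = 131666957230827110400/302875106592253 ≈ 434724.


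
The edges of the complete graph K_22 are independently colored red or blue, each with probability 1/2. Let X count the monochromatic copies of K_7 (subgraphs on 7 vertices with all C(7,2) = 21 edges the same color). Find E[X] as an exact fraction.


Let X = Σ_S X_S over the C(22, 7) = 170544 subsets S of size 7, where X_S = 1 if the K_7 on S is monochromatic.
For a fixed S, the K_7 on S has C(7, 2) = 21 edges. P[all 21 edges red] = (1/2)^21, and likewise for blue, so P[monochromatic] = 2·(1/2)^21 = 2^{1 − 21} = 1/1048576.
By linearity of expectation: E[X] = C(22, 7) · 2^{1 − 21} = 170544 · 1/1048576 = 10659/65536.
Numerically: E[X] ≈ 0.16264.

E[X] = C(22,7)·2^(1−C(7,2)) = 10659/65536 ≈ 0.16264.


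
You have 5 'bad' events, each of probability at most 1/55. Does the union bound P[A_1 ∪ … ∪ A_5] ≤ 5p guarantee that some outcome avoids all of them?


Union bound: P[∪_{i=1}^{5} A_i] ≤ Σ_i P[A_i] ≤ 5·p = 5·(1/55) = 1/11.
Numerically: 1/11 ≈ 0.0909.
Is 1/11 < 1? YES.
Since P[∪ A_i] ≤ 1/11 < 1, the complement has P[∩ A_i^c] ≥ 1 − 1/11 = 10/11 > 0, so some outcome avoids every A_i.

5·p = 1/11 ≈ 0.0909; existence CERTIFIED by the union bound.


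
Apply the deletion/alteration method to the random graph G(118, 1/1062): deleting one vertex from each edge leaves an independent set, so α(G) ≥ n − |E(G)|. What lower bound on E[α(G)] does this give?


E[|E(G)|] = C(118, 2)·p = 6903 · (1/1062) = 13/2.
E[α(G)] ≥ n − E[|E(G)|] = 118 − 13/2 = 223/2.
Numerically: ≈ 111.500.
(This is only a lower bound; the true E[α(G)] may be larger.)

E[α(G)] ≥ 223/2 ≈ 111.500.


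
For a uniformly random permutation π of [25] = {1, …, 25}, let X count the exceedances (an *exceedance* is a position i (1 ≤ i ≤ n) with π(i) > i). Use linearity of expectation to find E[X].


Write X = Σ_{i=1}^{25} X_i, where X_i = 1_{π(i) > i}.
For each fixed i, π(i) is uniform over {1, …, 25} (marginal of a uniform permutation), so P[π(i) > i] = (n − i)/n. Summing: Σ_{i=1}^{25} (n − i)/n = (0 + 1 + … + 24)/25 = 25(25 − 1)/(2·25) = (25 − 1)/2.
Hence E[X] = Σ_{i=1}^{25} (25 − i)/25 = 12 ≈ 12.000000.

E[X] = 12 = 12.000000.


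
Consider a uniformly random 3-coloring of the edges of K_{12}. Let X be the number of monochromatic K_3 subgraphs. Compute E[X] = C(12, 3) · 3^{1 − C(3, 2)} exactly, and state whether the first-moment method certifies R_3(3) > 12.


E[X] = C(12, 3) · 3^{1 − 3} = 220 · 3^{−2} = 220/9.
As a reduced fraction: E[X] = 220/9 ≈ 24.444.
Is E[X] < 1? NO.
Since E[X] ≥ 1, the first-moment bound is inconclusive at n = 12; it does NOT by itself certify R_3(3) > 12.

E[X] = 220/9 ≈ 24.444; E[X] ≥ 1; first-moment method inconclusive here.


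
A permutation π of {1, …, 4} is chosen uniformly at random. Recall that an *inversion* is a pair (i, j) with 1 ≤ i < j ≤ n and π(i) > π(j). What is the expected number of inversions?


Write X = Σ X_I over the C(4, 2) = 6 pairs i < j, with X_I the indicator of one inversion.
There are 6 indicators.
For each fixed pair i < j, the values π(i) and π(j) are two distinct elements of {1, …, 4} in uniformly random order; by symmetry P[π(i) > π(j)] = 1/2.
By linearity: E[X] = 6 · (1/2) = C(4, 2) · (1/2) = 6/2 = 3 ≈ 3.000000.

E[X] = 3 = 3.000000.


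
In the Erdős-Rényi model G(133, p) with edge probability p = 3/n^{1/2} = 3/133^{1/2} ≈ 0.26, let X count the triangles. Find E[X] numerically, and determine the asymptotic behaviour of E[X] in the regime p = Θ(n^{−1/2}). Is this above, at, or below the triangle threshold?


Number of potential triangles: C(133, 3) = 383306.
Each occurs with probability p³ ≈ (0.26)³ ≈ 1.76030e-02.
By linearity: E[X] = C(133, 3)·p³ ≈ 383306 · 1.76030e-02 ≈ 6747.330.
Since α = 1/2 < 1, p = c/n^{1/2} ≫ 1/n is above the triangle threshold p ~ 1/n. Asymptotically E[X] ~ (c³/6)·n^{3(1−α)} = (3³/6)·n^{1.5} → ∞; triangles are abundant w.h.p.

E[X] ≈ 6747.330; in regime p = Θ(1/n^{1/2}) E[X] diverges (above the triangle threshold p ~ 1/n).


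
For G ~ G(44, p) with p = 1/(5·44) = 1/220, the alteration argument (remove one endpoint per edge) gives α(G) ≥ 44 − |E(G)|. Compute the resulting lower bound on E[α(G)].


E[|E(G)|] = C(44, 2)·p = 946 · (1/220) = 43/10.
E[α(G)] ≥ n − E[|E(G)|] = 44 − 43/10 = 397/10.
Numerically: ≈ 39.7000.
(This is only a lower bound; the true E[α(G)] may be larger.)

E[α(G)] ≥ 397/10 ≈ 39.7000.


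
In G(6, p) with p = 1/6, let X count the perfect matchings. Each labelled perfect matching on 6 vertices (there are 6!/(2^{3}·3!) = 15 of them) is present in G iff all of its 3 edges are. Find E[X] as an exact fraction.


K_6 has 6!/(2^{3}·3!) = 15 labelled perfect matchings.
For each such perfect matching H, let X_H = 1 if all 3 edges of H are present in G. Then P[X_H = 1] = p^{3} = (1/6)^{3} = 1/216.
By linearity: E[X] = Σ_H E[X_H] = 15 · p^{3} = 15 · 1/216 = 5/72.
Numerically: E[X] ≈ 0.0694444.

E[X] = 15 · (1/6)^{3} = 5/72 ≈ 0.0694444.


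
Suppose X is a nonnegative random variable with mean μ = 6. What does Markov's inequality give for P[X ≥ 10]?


μ = E[X] = 6, a = 10.
Markov: P[X ≥ 10] ≤ μ/a = (6)/10 = 3/5.
Numerically: ≈ 0.600000.
(Since a = 10 > μ = 6.000000, the bound 3/5 is < 1 and informative.)

P[X ≥ 10] ≤ 3/5 ≈ 0.600000.


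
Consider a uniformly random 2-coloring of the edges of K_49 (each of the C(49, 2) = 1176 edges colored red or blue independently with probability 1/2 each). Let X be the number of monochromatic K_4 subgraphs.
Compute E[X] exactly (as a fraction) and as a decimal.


Let X = Σ_S X_S over the C(49, 4) = 211876 subsets S of size 4, where X_S = 1 if the K_4 on S is monochromatic.
For a fixed S, the K_4 on S has C(4, 2) = 6 edges. P[all 6 edges red] = (1/2)^6, and likewise for blue, so P[monochromatic] = 2·(1/2)^6 = 2^{1 − 6} = 1/32.
By linearity: E[X] = C(49, 4) · 2^{1 − 6} = 211876 · 1/32 = 52969/8.
Numerically: E[X] ≈ 6621.125.

E[X] = C(49,4)·2^(1−C(4,2)) = 52969/8 ≈ 6621.125.


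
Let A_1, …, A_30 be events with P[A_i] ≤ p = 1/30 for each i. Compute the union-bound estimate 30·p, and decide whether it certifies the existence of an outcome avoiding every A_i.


Union bound: P[∪_{i=1}^{30} A_i] ≤ Σ_i P[A_i] ≤ 30·p = 30·(1/30) = 1.
Numerically: 1 ≈ 1.00000.
Is 1 < 1? NO.
Since the bound 1 is ≥ 1, the union bound is uninformative here; it does NOT by itself certify existence.

30·p = 1 ≈ 1.00000; existence NOT certified by the union bound.


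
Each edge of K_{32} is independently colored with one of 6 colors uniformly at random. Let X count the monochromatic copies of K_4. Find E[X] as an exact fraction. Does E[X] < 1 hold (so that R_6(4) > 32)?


E[X] = C(32, 4) · 6^{1 − 6} = 35960 · 6^{−5} = 35960/7776.
As a reduced fraction: E[X] = 4495/972 ≈ 4.624.
Is E[X] < 1? NO.
Since E[X] ≥ 1, the first-moment bound is inconclusive at n = 32; it does NOT by itself certify R_6(4) > 32.

E[X] = 4495/972 ≈ 4.624; E[X] ≥ 1; first-moment method inconclusive here.


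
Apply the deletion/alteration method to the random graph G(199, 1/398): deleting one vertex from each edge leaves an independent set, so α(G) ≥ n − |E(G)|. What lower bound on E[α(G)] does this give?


E[|E(G)|] = C(199, 2)·p = 19701 · (1/398) = 99/2.
E[α(G)] ≥ n − E[|E(G)|] = 199 − 99/2 = 299/2.
Numerically: ≈ 149.50000.
(This is only a lower bound; the true E[α(G)] may be larger.)

E[α(G)] ≥ 299/2 ≈ 149.50000.


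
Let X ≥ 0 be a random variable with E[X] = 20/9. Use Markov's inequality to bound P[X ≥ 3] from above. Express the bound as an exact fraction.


μ = E[X] = 20/9, a = 3.
Markov: P[X ≥ 3] ≤ μ/a = (20/9)/3 = 20/27.
Numerically: ≈ 0.7407.
(Since a = 3 > μ = 2.2222, the bound 20/27 is < 1 and informative.)

P[X ≥ 3] ≤ 20/27 ≈ 0.7407.


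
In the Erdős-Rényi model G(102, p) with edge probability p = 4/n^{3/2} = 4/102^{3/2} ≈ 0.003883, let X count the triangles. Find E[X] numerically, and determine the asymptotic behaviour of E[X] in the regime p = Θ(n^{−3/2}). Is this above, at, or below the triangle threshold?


Number of potential triangles: C(102, 3) = 171700.
Each occurs with probability p³ ≈ (0.003883)³ ≈ 5.854357e-08.
By linearity: E[X] = C(102, 3)·p³ ≈ 171700 · 5.854357e-08 ≈ 0.0101.
Since α = 3/2 > 1, p = c/n^{3/2} = o(1/n) is below the triangle threshold p ~ 1/n. Asymptotically E[X] ~ (c³/6)·n^{3(1−α)} = (4³/6)·n^{-1.5} → 0, so by Markov's inequality G has no triangles w.h.p.

E[X] ≈ 0.0101; in regime p = Θ(1/n^{3/2}) E[X] tends to 0 (below the triangle threshold p ~ 1/n).


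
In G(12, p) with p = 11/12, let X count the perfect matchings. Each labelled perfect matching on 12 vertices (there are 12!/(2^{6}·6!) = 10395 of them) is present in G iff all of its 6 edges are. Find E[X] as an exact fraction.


K_12 has 12!/(2^{6}·6!) = 10395 labelled perfect matchings.
For each such perfect matching H, let X_H = 1 if all 6 edges of H are present in G. Then P[X_H = 1] = p^{6} = (11/12)^{6} = 1771561/2985984.
Summing the indicators: E[X] = Σ_H E[X_H] = 10395 · p^{6} = 10395 · 1771561/2985984 = 682050985/110592.
Numerically: E[X] ≈ 6.17e+03.

E[X] = 10395 · (11/12)^{6} = 682050985/110592 ≈ 6.17e+03.


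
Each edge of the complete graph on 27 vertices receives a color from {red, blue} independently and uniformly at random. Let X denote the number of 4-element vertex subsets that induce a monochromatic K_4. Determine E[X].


Let X = Σ_S X_S over the C(27, 4) = 17550 subsets S of size 4, where X_S = 1 if the K_4 on S is monochromatic.
For a fixed S, the K_4 on S has C(4, 2) = 6 edges. P[all 6 edges red] = (1/2)^6, and likewise for blue, so P[monochromatic] = 2·(1/2)^6 = 2^{1 − 6} = 1/32.
Summing: E[X] = C(27, 4) · 2^{1 − 6} = 17550 · 1/32 = 8775/16.
Numerically: E[X] ≈ 548.437500.

E[X] = C(27,4)·2^(1−C(4,2)) = 8775/16 ≈ 548.437500.
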